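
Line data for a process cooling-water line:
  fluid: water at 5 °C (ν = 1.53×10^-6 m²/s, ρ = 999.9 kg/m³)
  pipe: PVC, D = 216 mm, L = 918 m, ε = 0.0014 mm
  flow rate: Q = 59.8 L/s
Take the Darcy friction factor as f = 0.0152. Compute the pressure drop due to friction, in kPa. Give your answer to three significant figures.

V = 4Q/(πD²) = 4·0.0598/(π·0.216²) = 1.632 m/s
h_f = f(L/D)V²/(2g) = 0.01520·(918/0.216)·1.632²/(2·9.81) = 8.769 m
Δp = ρg·h_f = 999.9·9.81·8.769 = 86.01 kPa

Δp ≈ 86.0 kPa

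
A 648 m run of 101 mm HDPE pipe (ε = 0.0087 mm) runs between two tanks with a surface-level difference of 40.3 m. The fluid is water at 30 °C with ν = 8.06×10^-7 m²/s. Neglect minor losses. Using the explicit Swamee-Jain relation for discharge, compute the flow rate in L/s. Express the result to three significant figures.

Swamee-Jain (Type II): Q = -0.965·√(gD⁵h_f/L)·ln[ε/(3.7D) + √(3.17ν²L/(gD³h_f))]
√(gD⁵h_f/L) = √(9.81·0.101⁵·40.3/648) = 0.002532
ε/(3.7D) = 2.33×10^-5; √(3.17ν²L/(gD³h_f)) = 5.72×10^-5
Q = -0.965·0.002532·ln(8.052×10^-5) = 0.02304 m³/s
Check: V = 2.88 m/s, Re = 3.60×10^5, f = 0.01492, h_f = 40.3 m ≈ 40.3 m ✓

Q ≈ 23.0 L/s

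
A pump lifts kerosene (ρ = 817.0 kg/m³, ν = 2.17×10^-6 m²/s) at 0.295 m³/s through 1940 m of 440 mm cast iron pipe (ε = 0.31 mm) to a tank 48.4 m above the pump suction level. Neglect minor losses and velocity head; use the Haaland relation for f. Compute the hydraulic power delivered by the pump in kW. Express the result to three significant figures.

V = 4Q/(πD²) = 1.940 m/s; Re = 3.93×10^5; ε/D = 7.05×10^-4; f = 0.01893
h_f = f(L/D)V²/2g = 16.02 m
Total head H = z + h_f = 48.4 + 16.02 = 64.42 m
P_hyd = ρgQH = 817.0·9.81·0.295·64.42 = 152.3 kW

P_hyd ≈ 152 kW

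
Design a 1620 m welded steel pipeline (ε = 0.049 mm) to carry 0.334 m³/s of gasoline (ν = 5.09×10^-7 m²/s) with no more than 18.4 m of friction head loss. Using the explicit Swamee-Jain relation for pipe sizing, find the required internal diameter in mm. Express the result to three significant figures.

D ≈ 407 mm

Swamee-Jain (Type III): D = 0.66·[ε^1.25·(LQ²/(gh_f))^4.75 + ν·Q^9.4·(L/(gh_f))^5.2]^0.04
LQ²/(gh_f) = 1.001; L/(gh_f) = 8.975
Term 1 = ε^1.25·(…)^4.75 = 4.12×10^-6; Term 2 = ν·Q^9.4·(…)^5.2 = 1.53×10^-6
D = 0.66·(4.12×10^-6 + 1.53×10^-6)^0.04 = 0.4070 m = 407 mm
Check: V = 2.57 m/s, Re = 2.05×10^6, f = 0.01320, h_f = 17.6 m ≈ 18.4 m ✓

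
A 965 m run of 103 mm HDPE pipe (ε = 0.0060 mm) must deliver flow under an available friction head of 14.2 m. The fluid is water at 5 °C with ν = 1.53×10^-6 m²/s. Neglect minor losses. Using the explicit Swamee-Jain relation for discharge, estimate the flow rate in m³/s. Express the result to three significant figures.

Q ≈ 0.0104 m³/s

Swamee-Jain (Type II): Q = -0.965·√(gD⁵h_f/L)·ln[ε/(3.7D) + √(3.17ν²L/(gD³h_f))]
√(gD⁵h_f/L) = √(9.81·0.103⁵·14.2/965) = 0.001294
ε/(3.7D) = 1.57×10^-5; √(3.17ν²L/(gD³h_f)) = 2.17×10^-4
Q = -0.965·0.001294·ln(2.326×10^-4) = 0.01044 m³/s
Check: V = 1.25 m/s, Re = 8.44×10^4, f = 0.01883, h_f = 14.1 m ≈ 14.2 m ✓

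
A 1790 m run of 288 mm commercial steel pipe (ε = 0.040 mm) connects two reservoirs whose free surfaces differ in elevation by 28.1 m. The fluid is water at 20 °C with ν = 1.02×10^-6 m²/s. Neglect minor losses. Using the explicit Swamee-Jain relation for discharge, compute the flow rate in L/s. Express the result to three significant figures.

Swamee-Jain (Type II): Q = -0.965·√(gD⁵h_f/L)·ln[ε/(3.7D) + √(3.17ν²L/(gD³h_f))]
√(gD⁵h_f/L) = √(9.81·0.288⁵·28.1/1790) = 0.01747
ε/(3.7D) = 3.75×10^-5; √(3.17ν²L/(gD³h_f)) = 2.99×10^-5
Q = -0.965·0.01747·ln(6.748×10^-5) = 0.1619 m³/s
Check: V = 2.49 m/s, Re = 7.02×10^5, f = 0.01444, h_f = 28.2 m ≈ 28.1 m ✓

Q ≈ 162 L/s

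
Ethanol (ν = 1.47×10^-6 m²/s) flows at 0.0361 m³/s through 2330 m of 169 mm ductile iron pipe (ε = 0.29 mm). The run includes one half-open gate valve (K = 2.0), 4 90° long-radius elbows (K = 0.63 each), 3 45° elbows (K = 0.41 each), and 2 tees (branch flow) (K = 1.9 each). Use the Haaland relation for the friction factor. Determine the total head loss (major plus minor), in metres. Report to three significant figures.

V = 4Q/(πD²) = 1.609 m/s; V²/2g = 0.1320 m
Re = 1.85×10^5, ε/D = 0.00172 → f = 0.02348 (Haaland)
Major: h_f = f(L/D)·V²/2g = 0.02348·13787·0.1320 = 42.72 m
Minor: ΣK = 9.55; h_m = ΣK·V²/2g = 1.261 m
Total H_L = 42.72 + 1.261 = 43.99 m

H_L ≈ 44.0 m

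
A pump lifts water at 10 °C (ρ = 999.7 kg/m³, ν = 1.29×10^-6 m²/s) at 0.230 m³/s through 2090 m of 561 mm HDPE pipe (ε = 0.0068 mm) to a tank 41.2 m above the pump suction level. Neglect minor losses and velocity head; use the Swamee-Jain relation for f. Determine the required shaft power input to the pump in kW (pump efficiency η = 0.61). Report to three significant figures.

V = 4Q/(πD²) = 0.9305 m/s; Re = 4.05×10^5; ε/D = 1.21×10^-5; f = 0.01377
h_f = f(L/D)V²/2g = 2.264 m
Total head H = z + h_f = 41.2 + 2.264 = 43.46 m
P_hyd = ρgQH = 999.7·9.81·0.230·43.46 = 98.04 kW
P_shaft = P_hyd/η = 98.04/0.61 = 160.7 kW

P_shaft ≈ 161 kW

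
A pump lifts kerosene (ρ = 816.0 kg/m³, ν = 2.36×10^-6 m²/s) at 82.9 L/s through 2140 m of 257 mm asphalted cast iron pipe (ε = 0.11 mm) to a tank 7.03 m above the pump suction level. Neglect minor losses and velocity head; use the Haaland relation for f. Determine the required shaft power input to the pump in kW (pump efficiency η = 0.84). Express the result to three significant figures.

V = 4Q/(πD²) = 1.598 m/s; Re = 1.74×10^5; ε/D = 4.28×10^-4; f = 0.01850
h_f = f(L/D)V²/2g = 20.05 m
Total head H = z + h_f = 7.03 + 20.05 = 27.08 m
P_hyd = ρgQH = 816.0·9.81·0.0829·27.08 = 17.97 kW
P_shaft = P_hyd/η = 17.97/0.84 = 21.40 kW

P_shaft ≈ 21.4 kW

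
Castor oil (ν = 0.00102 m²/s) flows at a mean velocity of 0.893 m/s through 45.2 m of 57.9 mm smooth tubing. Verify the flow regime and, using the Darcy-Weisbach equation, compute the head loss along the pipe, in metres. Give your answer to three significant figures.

h_f ≈ 40.1 m

Re = VD/ν = 0.893·0.05790/0.00102 = 50.7 → laminar (Re < 2300)
f = 64/Re = 1.263
h_f = f(L/D)V²/(2g) = 1.263·(45.2/0.05790)·0.893²/(2·9.81) = 40.06 m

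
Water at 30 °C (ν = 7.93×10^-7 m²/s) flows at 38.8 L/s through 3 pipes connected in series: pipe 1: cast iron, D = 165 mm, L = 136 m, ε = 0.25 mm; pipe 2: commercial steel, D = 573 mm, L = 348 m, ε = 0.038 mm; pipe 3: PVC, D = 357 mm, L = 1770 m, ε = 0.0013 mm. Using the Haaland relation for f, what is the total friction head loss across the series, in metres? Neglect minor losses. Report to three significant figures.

H ≈ 3.71 m

Pipe 1: V = 1.815 m/s, Re = 3.78×10^5, ε/D = 0.00152, f = 0.02234, h_1 = f(L/D)V²/2g = 3.090 m
Pipe 2: V = 0.1505 m/s, Re = 1.09×10^5, ε/D = 6.63×10^-5, f = 0.01782, h_2 = f(L/D)V²/2g = 0.01249 m
Pipe 3: V = 0.3876 m/s, Re = 1.75×10^5, ε/D = 3.64×10^-6, f = 0.01594, h_3 = f(L/D)V²/2g = 0.6051 m
Series → Q common, losses add: H = Σh = 3.708 m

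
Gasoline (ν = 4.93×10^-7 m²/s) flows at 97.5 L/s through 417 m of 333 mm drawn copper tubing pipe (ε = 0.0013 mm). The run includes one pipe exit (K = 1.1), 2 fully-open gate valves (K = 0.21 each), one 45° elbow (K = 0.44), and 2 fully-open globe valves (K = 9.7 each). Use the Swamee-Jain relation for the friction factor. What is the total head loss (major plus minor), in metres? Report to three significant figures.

H_L ≈ 2.34 m

V = 4Q/(πD²) = 1.120 m/s; V²/2g = 0.06388 m
Re = 7.56×10^5, ε/D = 3.90×10^-6 → f = 0.01226 (Swamee-Jain)
Major: h_f = f(L/D)·V²/2g = 0.01226·1252·0.06388 = 0.9803 m
Minor: ΣK = 21.4; h_m = ΣK·V²/2g = 1.364 m
Total H_L = 0.9803 + 1.364 = 2.345 m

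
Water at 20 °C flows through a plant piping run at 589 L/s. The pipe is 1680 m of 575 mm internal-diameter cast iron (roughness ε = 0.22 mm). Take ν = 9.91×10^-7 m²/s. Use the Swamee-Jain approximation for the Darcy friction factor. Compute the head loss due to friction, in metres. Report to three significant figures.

V = 4Q/(πD²) = 4·0.589/(π·0.575²) = 2.268 m/s
Re = VD/ν = 2.268·0.575/9.91×10^-7 = 1.32×10^6 → turbulent
ε/D = 0.22/575 = 3.83×10^-4
Swamee-Jain: f = 0.01630
h_f = f(L/D)V²/(2g) = 0.01630·(1680/0.575)·2.268²/(2·9.81) = 12.49 m

h_f ≈ 12.5 m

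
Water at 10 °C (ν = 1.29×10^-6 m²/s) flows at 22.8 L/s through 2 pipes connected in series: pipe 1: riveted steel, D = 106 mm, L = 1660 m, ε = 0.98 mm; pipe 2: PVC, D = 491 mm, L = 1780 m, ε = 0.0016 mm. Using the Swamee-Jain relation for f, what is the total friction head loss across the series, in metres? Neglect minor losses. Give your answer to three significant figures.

Pipe 1: V = 2.584 m/s, Re = 2.12×10^5, ε/D = 0.00925, f = 0.03737, h_1 = f(L/D)V²/2g = 199.1 m
Pipe 2: V = 0.1204 m/s, Re = 4.58×10^4, ε/D = 3.26×10^-6, f = 0.02119, h_2 = f(L/D)V²/2g = 0.05676 m
Series → Q common, losses add: H = Σh = 199.2 m

H ≈ 199 m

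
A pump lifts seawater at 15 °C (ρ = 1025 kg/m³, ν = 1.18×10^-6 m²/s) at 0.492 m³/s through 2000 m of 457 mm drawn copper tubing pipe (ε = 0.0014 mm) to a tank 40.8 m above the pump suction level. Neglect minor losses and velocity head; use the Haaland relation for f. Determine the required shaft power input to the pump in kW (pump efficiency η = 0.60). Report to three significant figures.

V = 4Q/(πD²) = 2.999 m/s; Re = 1.16×10^6; ε/D = 3.06×10^-6; f = 0.01136
h_f = f(L/D)V²/2g = 22.79 m
Total head H = z + h_f = 40.8 + 22.79 = 63.59 m
P_hyd = ρgQH = 1025·9.81·0.492·63.59 = 314.6 kW
P_shaft = P_hyd/η = 314.6/0.60 = 524.3 kW

P_shaft ≈ 524 kW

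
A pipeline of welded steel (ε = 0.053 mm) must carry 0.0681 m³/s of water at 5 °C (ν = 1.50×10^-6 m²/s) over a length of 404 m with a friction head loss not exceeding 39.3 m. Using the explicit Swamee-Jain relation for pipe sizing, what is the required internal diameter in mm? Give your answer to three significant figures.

Swamee-Jain (Type III): D = 0.66·[ε^1.25·(LQ²/(gh_f))^4.75 + ν·Q^9.4·(L/(gh_f))^5.2]^0.04
LQ²/(gh_f) = 0.004860; L/(gh_f) = 1.048
Term 1 = ε^1.25·(…)^4.75 = 4.64×10^-17; Term 2 = ν·Q^9.4·(…)^5.2 = 2.06×10^-17
D = 0.66·(4.64×10^-17 + 2.06×10^-17)^0.04 = 0.1488 m = 149 mm
Check: V = 3.92 m/s, Re = 3.88×10^5, f = 0.01709, h_f = 36.3 m ≈ 39.3 m ✓

D ≈ 149 mm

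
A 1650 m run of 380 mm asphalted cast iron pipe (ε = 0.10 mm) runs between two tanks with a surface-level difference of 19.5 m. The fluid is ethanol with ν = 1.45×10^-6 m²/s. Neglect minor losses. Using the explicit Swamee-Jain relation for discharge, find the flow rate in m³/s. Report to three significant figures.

Swamee-Jain (Type II): Q = -0.965·√(gD⁵h_f/L)·ln[ε/(3.7D) + √(3.17ν²L/(gD³h_f))]
√(gD⁵h_f/L) = √(9.81·0.380⁵·19.5/1650) = 0.03031
ε/(3.7D) = 7.11×10^-5; √(3.17ν²L/(gD³h_f)) = 3.24×10^-5
Q = -0.965·0.03031·ln(1.035×10^-4) = 0.2684 m³/s
Check: V = 2.37 m/s, Re = 6.20×10^5, f = 0.01583, h_f = 19.6 m ≈ 19.5 m ✓

Q ≈ 0.268 m³/s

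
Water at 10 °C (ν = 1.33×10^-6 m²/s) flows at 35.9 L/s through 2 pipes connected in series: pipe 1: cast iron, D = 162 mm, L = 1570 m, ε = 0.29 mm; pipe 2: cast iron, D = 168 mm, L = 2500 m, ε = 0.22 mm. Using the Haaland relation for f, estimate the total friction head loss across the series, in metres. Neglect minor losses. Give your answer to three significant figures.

H ≈ 79.2 m

Pipe 1: V = 1.742 m/s, Re = 2.12×10^5, ε/D = 0.00179, f = 0.02359, h_1 = f(L/D)V²/2g = 35.35 m
Pipe 2: V = 1.620 m/s, Re = 2.05×10^5, ε/D = 0.00131, f = 0.02205, h_2 = f(L/D)V²/2g = 43.86 m
Series → Q common, losses add: H = Σh = 79.21 m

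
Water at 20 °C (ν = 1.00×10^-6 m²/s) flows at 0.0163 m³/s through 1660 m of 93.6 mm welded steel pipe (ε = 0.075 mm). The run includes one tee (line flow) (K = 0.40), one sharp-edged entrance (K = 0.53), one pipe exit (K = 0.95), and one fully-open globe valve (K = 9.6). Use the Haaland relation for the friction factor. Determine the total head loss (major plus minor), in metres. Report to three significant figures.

H_L ≈ 105 m

V = 4Q/(πD²) = 2.369 m/s; V²/2g = 0.2860 m
Re = 2.22×10^5, ε/D = 8.01×10^-4 → f = 0.01995 (Haaland)
Major: h_f = f(L/D)·V²/2g = 0.01995·17735·0.2860 = 101.2 m
Minor: ΣK = 11.5; h_m = ΣK·V²/2g = 3.283 m
Total H_L = 101.2 + 3.283 = 104.5 m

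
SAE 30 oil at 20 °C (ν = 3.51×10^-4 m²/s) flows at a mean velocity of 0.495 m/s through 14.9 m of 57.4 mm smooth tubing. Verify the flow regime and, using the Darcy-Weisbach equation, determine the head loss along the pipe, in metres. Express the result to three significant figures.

Re = VD/ν = 0.495·0.05740/3.51×10^-4 = 80.9 → laminar (Re < 2300)
f = 64/Re = 0.7906
h_f = f(L/D)V²/(2g) = 0.7906·(14.9/0.05740)·0.495²/(2·9.81) = 2.563 m

h_f ≈ 2.56 m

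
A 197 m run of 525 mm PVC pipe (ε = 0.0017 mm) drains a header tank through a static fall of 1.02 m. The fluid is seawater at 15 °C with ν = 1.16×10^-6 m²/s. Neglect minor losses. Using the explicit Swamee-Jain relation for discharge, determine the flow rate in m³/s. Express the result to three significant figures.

Swamee-Jain (Type II): Q = -0.965·√(gD⁵h_f/L)·ln[ε/(3.7D) + √(3.17ν²L/(gD³h_f))]
√(gD⁵h_f/L) = √(9.81·0.525⁵·1.02/197) = 0.04501
ε/(3.7D) = 8.75×10^-7; √(3.17ν²L/(gD³h_f)) = 2.41×10^-5
Q = -0.965·0.04501·ln(2.497×10^-5) = 0.4603 m³/s
Check: V = 2.13 m/s, Re = 9.62×10^5, f = 0.01176, h_f = 1.02 m ≈ 1.02 m ✓

Q ≈ 0.460 m³/s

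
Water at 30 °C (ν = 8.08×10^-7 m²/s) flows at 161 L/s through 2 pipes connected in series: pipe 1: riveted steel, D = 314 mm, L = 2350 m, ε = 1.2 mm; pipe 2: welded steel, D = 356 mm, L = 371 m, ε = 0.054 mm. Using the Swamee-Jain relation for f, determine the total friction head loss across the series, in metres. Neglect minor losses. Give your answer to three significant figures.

Pipe 1: V = 2.079 m/s, Re = 8.08×10^5, ε/D = 0.00382, f = 0.02826, h_1 = f(L/D)V²/2g = 46.59 m
Pipe 2: V = 1.617 m/s, Re = 7.13×10^5, ε/D = 1.52×10^-4, f = 0.01457, h_2 = f(L/D)V²/2g = 2.024 m
Series → Q common, losses add: H = Σh = 48.62 m

H ≈ 48.6 m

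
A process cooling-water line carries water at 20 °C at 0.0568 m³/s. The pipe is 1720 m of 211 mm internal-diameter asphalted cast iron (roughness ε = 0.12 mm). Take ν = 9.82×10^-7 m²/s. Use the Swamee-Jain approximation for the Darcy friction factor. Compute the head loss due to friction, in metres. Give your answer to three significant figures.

h_f ≈ 20.3 m

V = 4Q/(πD²) = 4·0.0568/(π·0.211²) = 1.624 m/s
Re = VD/ν = 1.624·0.211/9.82×10^-7 = 3.49×10^5 → turbulent
ε/D = 0.12/211 = 5.69×10^-4
Swamee-Jain: f = 0.01854
h_f = f(L/D)V²/(2g) = 0.01854·(1720/0.211)·1.624²/(2·9.81) = 20.32 m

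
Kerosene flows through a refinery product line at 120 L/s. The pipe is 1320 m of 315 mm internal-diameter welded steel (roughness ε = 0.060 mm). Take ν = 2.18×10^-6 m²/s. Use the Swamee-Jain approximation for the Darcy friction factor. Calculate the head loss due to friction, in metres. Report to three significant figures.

h_f ≈ 8.52 m

V = 4Q/(πD²) = 4·0.120/(π·0.315²) = 1.540 m/s
Re = VD/ν = 1.540·0.315/2.18×10^-6 = 2.22×10^5 → turbulent
ε/D = 0.060/315 = 1.90×10^-4
Swamee-Jain: f = 0.01683
h_f = f(L/D)V²/(2g) = 0.01683·(1320/0.315)·1.540²/(2·9.81) = 8.522 m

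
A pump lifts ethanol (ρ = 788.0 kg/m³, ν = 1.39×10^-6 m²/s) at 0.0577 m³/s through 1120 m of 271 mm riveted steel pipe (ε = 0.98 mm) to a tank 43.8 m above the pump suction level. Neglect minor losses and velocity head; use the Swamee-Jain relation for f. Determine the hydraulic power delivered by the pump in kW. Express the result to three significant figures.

P_hyd ≈ 22.2 kW

V = 4Q/(πD²) = 1.000 m/s; Re = 1.95×10^5; ε/D = 0.00362; f = 0.02838
h_f = f(L/D)V²/2g = 5.983 m
Total head H = z + h_f = 43.8 + 5.983 = 49.78 m
P_hyd = ρgQH = 788.0·9.81·0.0577·49.78 = 22.20 kW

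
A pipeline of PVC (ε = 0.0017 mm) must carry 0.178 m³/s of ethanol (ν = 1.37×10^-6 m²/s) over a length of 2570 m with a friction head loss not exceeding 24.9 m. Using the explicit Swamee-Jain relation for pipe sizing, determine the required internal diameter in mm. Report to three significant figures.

Swamee-Jain (Type III): D = 0.66·[ε^1.25·(LQ²/(gh_f))^4.75 + ν·Q^9.4·(L/(gh_f))^5.2]^0.04
LQ²/(gh_f) = 0.3334; L/(gh_f) = 10.52
Term 1 = ε^1.25·(…)^4.75 = 3.33×10^-10; Term 2 = ν·Q^9.4·(…)^5.2 = 2.54×10^-8
D = 0.66·(3.33×10^-10 + 2.54×10^-8)^0.04 = 0.3281 m = 328 mm
Check: V = 2.11 m/s, Re = 5.04×10^5, f = 0.01316, h_f = 23.3 m ≈ 24.9 m ✓

D ≈ 328 mm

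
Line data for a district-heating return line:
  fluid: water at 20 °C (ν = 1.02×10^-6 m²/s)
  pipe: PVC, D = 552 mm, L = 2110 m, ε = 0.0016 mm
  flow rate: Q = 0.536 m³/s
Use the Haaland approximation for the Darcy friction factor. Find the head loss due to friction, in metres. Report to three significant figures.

V = 4Q/(πD²) = 4·0.536/(π·0.552²) = 2.240 m/s
Re = VD/ν = 2.240·0.552/1.02×10^-6 = 1.21×10^6 → turbulent
ε/D = 0.0016/552 = 2.90×10^-6
Haaland: f = 0.01127
h_f = f(L/D)V²/(2g) = 0.01127·(2110/0.552)·2.240²/(2·9.81) = 11.02 m

h_f ≈ 11.0 m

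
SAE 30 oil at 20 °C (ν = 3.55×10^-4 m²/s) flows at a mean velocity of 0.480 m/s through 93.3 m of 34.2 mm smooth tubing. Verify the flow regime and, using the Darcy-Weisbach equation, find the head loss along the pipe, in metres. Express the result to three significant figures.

Re = VD/ν = 0.480·0.03420/3.55×10^-4 = 46.2 → laminar (Re < 2300)
f = 64/Re = 1.384
h_f = f(L/D)V²/(2g) = 1.384·(93.3/0.03420)·0.480²/(2·9.81) = 44.34 m

h_f ≈ 44.3 m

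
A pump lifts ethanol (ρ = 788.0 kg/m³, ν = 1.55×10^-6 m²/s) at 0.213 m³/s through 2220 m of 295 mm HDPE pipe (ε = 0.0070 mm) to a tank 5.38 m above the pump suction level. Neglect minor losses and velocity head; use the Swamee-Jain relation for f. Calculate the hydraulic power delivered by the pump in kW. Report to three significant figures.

P_hyd ≈ 89.3 kW

V = 4Q/(πD²) = 3.116 m/s; Re = 5.93×10^5; ε/D = 2.37×10^-5; f = 0.01311
h_f = f(L/D)V²/2g = 48.84 m
Total head H = z + h_f = 5.38 + 48.84 = 54.22 m
P_hyd = ρgQH = 788.0·9.81·0.213·54.22 = 89.27 kW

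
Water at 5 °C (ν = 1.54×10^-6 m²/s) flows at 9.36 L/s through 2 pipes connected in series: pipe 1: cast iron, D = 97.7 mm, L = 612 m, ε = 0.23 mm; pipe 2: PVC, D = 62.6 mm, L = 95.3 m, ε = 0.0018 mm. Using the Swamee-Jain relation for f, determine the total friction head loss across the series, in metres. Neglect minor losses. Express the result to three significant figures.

Pipe 1: V = 1.249 m/s, Re = 7.92×10^4, ε/D = 0.00235, f = 0.02660, h_1 = f(L/D)V²/2g = 13.24 m
Pipe 2: V = 3.041 m/s, Re = 1.24×10^5, ε/D = 2.88×10^-5, f = 0.01729, h_2 = f(L/D)V²/2g = 12.41 m
Series → Q common, losses add: H = Σh = 25.65 m

H ≈ 25.7 m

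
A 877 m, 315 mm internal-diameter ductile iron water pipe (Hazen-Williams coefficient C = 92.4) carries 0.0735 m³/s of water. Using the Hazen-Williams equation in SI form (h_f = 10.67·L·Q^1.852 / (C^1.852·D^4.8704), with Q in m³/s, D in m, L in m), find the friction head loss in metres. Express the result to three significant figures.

h_f = 10.67·877·0.0735^1.852 / (92.4^1.852·0.315^4.8704) = 4.726 m

h_f ≈ 4.73 m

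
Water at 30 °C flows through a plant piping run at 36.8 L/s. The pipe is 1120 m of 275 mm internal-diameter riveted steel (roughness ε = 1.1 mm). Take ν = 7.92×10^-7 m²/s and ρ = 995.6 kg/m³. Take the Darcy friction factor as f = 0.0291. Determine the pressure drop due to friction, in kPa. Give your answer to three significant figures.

V = 4Q/(πD²) = 4·0.0368/(π·0.275²) = 0.6196 m/s
h_f = f(L/D)V²/(2g) = 0.02910·(1120/0.275)·0.6196²/(2·9.81) = 2.319 m
Δp = ρg·h_f = 995.6·9.81·2.319 = 22.65 kPa

Δp ≈ 22.6 kPa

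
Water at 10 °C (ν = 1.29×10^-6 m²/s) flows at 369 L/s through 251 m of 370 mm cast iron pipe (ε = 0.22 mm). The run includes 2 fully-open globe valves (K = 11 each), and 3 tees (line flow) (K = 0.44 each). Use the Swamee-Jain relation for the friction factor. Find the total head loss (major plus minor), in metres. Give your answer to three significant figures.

V = 4Q/(πD²) = 3.432 m/s; V²/2g = 0.6003 m
Re = 9.84×10^5, ε/D = 5.95×10^-4 → f = 0.01792 (Swamee-Jain)
Major: h_f = f(L/D)·V²/2g = 0.01792·678.4·0.6003 = 7.296 m
Minor: ΣK = 23.3; h_m = ΣK·V²/2g = 14.00 m
Total H_L = 7.296 + 14.00 = 21.30 m

H_L ≈ 21.3 m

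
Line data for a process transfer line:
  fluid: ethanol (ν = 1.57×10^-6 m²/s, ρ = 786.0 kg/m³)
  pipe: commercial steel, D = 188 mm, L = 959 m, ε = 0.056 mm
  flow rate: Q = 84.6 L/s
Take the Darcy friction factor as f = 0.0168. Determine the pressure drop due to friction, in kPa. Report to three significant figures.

V = 4Q/(πD²) = 4·0.0846/(π·0.188²) = 3.048 m/s
h_f = f(L/D)V²/(2g) = 0.01680·(959/0.188)·3.048²/(2·9.81) = 40.57 m
Δp = ρg·h_f = 786.0·9.81·40.57 = 312.8 kPa

Δp ≈ 313 kPa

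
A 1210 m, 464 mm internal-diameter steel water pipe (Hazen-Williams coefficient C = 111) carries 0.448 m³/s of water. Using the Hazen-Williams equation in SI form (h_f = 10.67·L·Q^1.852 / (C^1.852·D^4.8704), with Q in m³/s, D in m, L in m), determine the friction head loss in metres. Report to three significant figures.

h_f ≈ 20.0 m

h_f = 10.67·1210·0.448^1.852 / (111^1.852·0.464^4.8704) = 20.02 m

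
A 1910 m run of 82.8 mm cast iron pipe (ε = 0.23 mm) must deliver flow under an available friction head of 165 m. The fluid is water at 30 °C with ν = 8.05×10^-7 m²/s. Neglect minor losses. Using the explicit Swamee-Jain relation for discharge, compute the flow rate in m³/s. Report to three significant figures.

Q ≈ 0.0125 m³/s

Swamee-Jain (Type II): Q = -0.965·√(gD⁵h_f/L)·ln[ε/(3.7D) + √(3.17ν²L/(gD³h_f))]
√(gD⁵h_f/L) = √(9.81·0.0828⁵·165/1910) = 0.001816
ε/(3.7D) = 7.51×10^-4; √(3.17ν²L/(gD³h_f)) = 6.53×10^-5
Q = -0.965·0.001816·ln(8.161×10^-4) = 0.01246 m³/s
Check: V = 2.31 m/s, Re = 2.38×10^5, f = 0.02637, h_f = 166 m ≈ 165 m ✓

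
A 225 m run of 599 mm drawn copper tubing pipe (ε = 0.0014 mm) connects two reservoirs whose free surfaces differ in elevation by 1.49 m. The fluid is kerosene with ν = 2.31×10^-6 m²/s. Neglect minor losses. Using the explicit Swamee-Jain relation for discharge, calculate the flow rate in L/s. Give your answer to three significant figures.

Swamee-Jain (Type II): Q = -0.965·√(gD⁵h_f/L)·ln[ε/(3.7D) + √(3.17ν²L/(gD³h_f))]
√(gD⁵h_f/L) = √(9.81·0.599⁵·1.49/225) = 0.07078
ε/(3.7D) = 6.32×10^-7; √(3.17ν²L/(gD³h_f)) = 3.48×10^-5
Q = -0.965·0.07078·ln(3.544×10^-5) = 0.6999 m³/s
Check: V = 2.48 m/s, Re = 6.44×10^5, f = 0.01256, h_f = 1.48 m ≈ 1.49 m ✓

Q ≈ 700 L/s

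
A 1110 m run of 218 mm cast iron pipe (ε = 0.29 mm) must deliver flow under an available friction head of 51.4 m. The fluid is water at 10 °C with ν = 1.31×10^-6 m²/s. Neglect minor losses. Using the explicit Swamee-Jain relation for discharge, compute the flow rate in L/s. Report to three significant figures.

Swamee-Jain (Type II): Q = -0.965·√(gD⁵h_f/L)·ln[ε/(3.7D) + √(3.17ν²L/(gD³h_f))]
√(gD⁵h_f/L) = √(9.81·0.218⁵·51.4/1110) = 0.01496
ε/(3.7D) = 3.60×10^-4; √(3.17ν²L/(gD³h_f)) = 3.40×10^-5
Q = -0.965·0.01496·ln(3.935×10^-4) = 0.1132 m³/s
Check: V = 3.03 m/s, Re = 5.04×10^5, f = 0.02168, h_f = 51.7 m ≈ 51.4 m ✓

Q ≈ 113 L/s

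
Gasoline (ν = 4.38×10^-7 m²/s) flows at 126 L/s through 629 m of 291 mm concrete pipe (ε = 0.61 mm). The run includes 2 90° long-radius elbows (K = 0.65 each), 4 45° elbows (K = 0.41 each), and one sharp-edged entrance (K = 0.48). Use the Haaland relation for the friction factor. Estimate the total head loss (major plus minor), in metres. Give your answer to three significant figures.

V = 4Q/(πD²) = 1.895 m/s; V²/2g = 0.1829 m
Re = 1.26×10^6, ε/D = 0.00210 → f = 0.02389 (Haaland)
Major: h_f = f(L/D)·V²/2g = 0.02389·2162·0.1829 = 9.446 m
Minor: ΣK = 3.42; h_m = ΣK·V²/2g = 0.6256 m
Total H_L = 9.446 + 0.6256 = 10.07 m

H_L ≈ 10.1 m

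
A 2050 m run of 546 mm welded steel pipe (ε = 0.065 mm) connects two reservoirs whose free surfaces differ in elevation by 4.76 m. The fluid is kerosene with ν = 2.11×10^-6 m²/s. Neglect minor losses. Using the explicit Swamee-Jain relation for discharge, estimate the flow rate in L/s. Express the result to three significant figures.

Q ≈ 298 L/s

Swamee-Jain (Type II): Q = -0.965·√(gD⁵h_f/L)·ln[ε/(3.7D) + √(3.17ν²L/(gD³h_f))]
√(gD⁵h_f/L) = √(9.81·0.546⁵·4.76/2050) = 0.03325
ε/(3.7D) = 3.22×10^-5; √(3.17ν²L/(gD³h_f)) = 6.17×10^-5
Q = -0.965·0.03325·ln(9.387×10^-5) = 0.2975 m³/s
Check: V = 1.27 m/s, Re = 3.29×10^5, f = 0.01543, h_f = 4.77 m ≈ 4.76 m ✓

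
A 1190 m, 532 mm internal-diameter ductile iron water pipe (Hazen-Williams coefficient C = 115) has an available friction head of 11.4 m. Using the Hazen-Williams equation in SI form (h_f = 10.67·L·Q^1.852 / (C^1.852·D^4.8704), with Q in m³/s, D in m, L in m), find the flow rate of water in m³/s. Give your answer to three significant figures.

Rearranging: Q = [h_f·C^1.852·D^4.8704 / (10.67·L)]^(1/1.852)
Q = [11.4·115^1.852·0.532^4.8704 / (10.67·1190)]^0.540 = 0.4952 m³/s

Q ≈ 0.495 m³/s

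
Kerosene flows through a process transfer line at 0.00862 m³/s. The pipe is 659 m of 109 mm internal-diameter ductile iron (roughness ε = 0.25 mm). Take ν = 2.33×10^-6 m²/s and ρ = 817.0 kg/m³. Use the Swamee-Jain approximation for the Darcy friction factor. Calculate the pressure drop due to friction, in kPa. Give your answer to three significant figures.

V = 4Q/(πD²) = 4·0.00862/(π·0.109²) = 0.9238 m/s
Re = VD/ν = 0.9238·0.109/2.33×10^-6 = 4.32×10^4 → turbulent
ε/D = 0.25/109 = 0.00229
Swamee-Jain: f = 0.02783
h_f = f(L/D)V²/(2g) = 0.02783·(659/0.109)·0.9238²/(2·9.81) = 7.317 m
Δp = ρg·h_f = 817.0·9.81·7.317 = 58.65 kPa

Δp ≈ 58.6 kPa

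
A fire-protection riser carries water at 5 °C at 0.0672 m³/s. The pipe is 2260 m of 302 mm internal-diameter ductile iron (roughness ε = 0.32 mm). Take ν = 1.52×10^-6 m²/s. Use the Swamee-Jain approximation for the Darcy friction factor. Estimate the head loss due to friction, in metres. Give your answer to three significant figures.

V = 4Q/(πD²) = 4·0.0672/(π·0.302²) = 0.9381 m/s
Re = VD/ν = 0.9381·0.302/1.52×10^-6 = 1.86×10^5 → turbulent
ε/D = 0.32/302 = 0.00106
Swamee-Jain: f = 0.02151
h_f = f(L/D)V²/(2g) = 0.02151·(2260/0.302)·0.9381²/(2·9.81) = 7.222 m

h_f ≈ 7.22 m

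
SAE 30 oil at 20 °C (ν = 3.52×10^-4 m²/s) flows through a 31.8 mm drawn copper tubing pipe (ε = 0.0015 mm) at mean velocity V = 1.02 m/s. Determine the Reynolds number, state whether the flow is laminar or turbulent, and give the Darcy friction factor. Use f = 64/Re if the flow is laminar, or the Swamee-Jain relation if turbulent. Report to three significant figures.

Re = VD/ν = 1.020·0.0318/3.52×10^-4 = 92.1
Re < 2300 → laminar → f = 64/Re = 0.6945

Re ≈ 92.1; laminar; f = 64/Re ≈ 0.695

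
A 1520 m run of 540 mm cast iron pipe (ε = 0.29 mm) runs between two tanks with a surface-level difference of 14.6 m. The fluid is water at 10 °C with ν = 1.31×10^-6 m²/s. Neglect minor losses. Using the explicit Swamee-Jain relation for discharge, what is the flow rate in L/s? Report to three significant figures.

Swamee-Jain (Type II): Q = -0.965·√(gD⁵h_f/L)·ln[ε/(3.7D) + √(3.17ν²L/(gD³h_f))]
√(gD⁵h_f/L) = √(9.81·0.540⁵·14.6/1520) = 0.06578
ε/(3.7D) = 1.45×10^-4; √(3.17ν²L/(gD³h_f)) = 1.91×10^-5
Q = -0.965·0.06578·ln(1.643×10^-4) = 0.5531 m³/s
Check: V = 2.42 m/s, Re = 9.96×10^5, f = 0.01755, h_f = 14.7 m ≈ 14.6 m ✓

Q ≈ 553 L/s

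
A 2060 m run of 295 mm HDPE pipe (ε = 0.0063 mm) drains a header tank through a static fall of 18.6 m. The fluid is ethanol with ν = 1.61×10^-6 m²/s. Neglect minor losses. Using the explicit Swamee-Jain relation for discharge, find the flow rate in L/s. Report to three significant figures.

Q ≈ 131 L/s

Swamee-Jain (Type II): Q = -0.965·√(gD⁵h_f/L)·ln[ε/(3.7D) + √(3.17ν²L/(gD³h_f))]
√(gD⁵h_f/L) = √(9.81·0.295⁵·18.6/2060) = 0.01407
ε/(3.7D) = 5.77×10^-6; √(3.17ν²L/(gD³h_f)) = 6.01×10^-5
Q = -0.965·0.01407·ln(6.588×10^-5) = 0.1307 m³/s
Check: V = 1.91 m/s, Re = 3.50×10^5, f = 0.01424, h_f = 18.5 m ≈ 18.6 m ✓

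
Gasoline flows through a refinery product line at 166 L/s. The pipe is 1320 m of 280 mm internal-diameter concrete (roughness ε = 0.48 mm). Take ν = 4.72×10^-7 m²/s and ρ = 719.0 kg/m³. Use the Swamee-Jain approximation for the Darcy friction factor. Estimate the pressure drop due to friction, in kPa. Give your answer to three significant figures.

V = 4Q/(πD²) = 4·0.166/(π·0.280²) = 2.696 m/s
Re = VD/ν = 2.696·0.280/4.72×10^-7 = 1.60×10^6 → turbulent
ε/D = 0.48/280 = 0.00171
Swamee-Jain: f = 0.02268
h_f = f(L/D)V²/(2g) = 0.02268·(1320/0.280)·2.696²/(2·9.81) = 39.60 m
Δp = ρg·h_f = 719.0·9.81·39.60 = 279.3 kPa

Δp ≈ 279 kPa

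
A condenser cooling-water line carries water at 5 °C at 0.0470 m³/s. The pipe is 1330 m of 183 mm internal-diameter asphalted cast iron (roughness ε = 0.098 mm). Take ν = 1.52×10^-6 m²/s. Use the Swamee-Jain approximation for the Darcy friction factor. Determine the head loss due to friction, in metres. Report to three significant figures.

V = 4Q/(πD²) = 4·0.0470/(π·0.183²) = 1.787 m/s
Re = VD/ν = 1.787·0.183/1.52×10^-6 = 2.15×10^5 → turbulent
ε/D = 0.098/183 = 5.36×10^-4
Swamee-Jain: f = 0.01900
h_f = f(L/D)V²/(2g) = 0.01900·(1330/0.183)·1.787²/(2·9.81) = 22.47 m

h_f ≈ 22.5 m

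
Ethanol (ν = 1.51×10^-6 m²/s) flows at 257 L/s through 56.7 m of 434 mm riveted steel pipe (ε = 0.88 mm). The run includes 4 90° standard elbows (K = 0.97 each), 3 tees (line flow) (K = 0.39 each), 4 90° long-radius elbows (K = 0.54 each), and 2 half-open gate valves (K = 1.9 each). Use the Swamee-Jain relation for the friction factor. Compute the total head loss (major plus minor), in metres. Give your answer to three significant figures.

H_L ≈ 2.18 m

V = 4Q/(πD²) = 1.737 m/s; V²/2g = 0.1538 m
Re = 4.99×10^5, ε/D = 0.00203 → f = 0.02398 (Swamee-Jain)
Major: h_f = f(L/D)·V²/2g = 0.02398·130.6·0.1538 = 0.4820 m
Minor: ΣK = 11.0; h_m = ΣK·V²/2g = 1.694 m
Total H_L = 0.4820 + 1.694 = 2.176 m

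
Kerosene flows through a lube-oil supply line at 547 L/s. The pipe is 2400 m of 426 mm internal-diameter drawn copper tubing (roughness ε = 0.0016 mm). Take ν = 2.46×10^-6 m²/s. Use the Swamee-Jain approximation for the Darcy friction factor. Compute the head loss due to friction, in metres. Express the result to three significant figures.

V = 4Q/(πD²) = 4·0.547/(π·0.426²) = 3.838 m/s
Re = VD/ν = 3.838·0.426/2.46×10^-6 = 6.65×10^5 → turbulent
ε/D = 0.0016/426 = 3.76×10^-6
Swamee-Jain: f = 0.01252
h_f = f(L/D)V²/(2g) = 0.01252·(2400/0.426)·3.838²/(2·9.81) = 52.96 m

h_f ≈ 53.0 m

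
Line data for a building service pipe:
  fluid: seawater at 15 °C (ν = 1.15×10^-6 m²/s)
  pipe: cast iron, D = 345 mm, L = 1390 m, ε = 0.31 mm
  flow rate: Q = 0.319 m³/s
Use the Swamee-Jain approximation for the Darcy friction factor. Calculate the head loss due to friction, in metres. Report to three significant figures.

h_f ≈ 46.7 m

V = 4Q/(πD²) = 4·0.319/(π·0.345²) = 3.412 m/s
Re = VD/ν = 3.412·0.345/1.15×10^-6 = 1.02×10^6 → turbulent
ε/D = 0.31/345 = 8.99×10^-4
Swamee-Jain: f = 0.01955
h_f = f(L/D)V²/(2g) = 0.01955·(1390/0.345)·3.412²/(2·9.81) = 46.74 m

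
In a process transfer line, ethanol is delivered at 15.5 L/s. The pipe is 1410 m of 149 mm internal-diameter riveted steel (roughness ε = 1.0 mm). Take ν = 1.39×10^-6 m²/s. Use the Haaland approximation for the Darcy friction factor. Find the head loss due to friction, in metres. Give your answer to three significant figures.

V = 4Q/(πD²) = 4·0.0155/(π·0.149²) = 0.8889 m/s
Re = VD/ν = 0.8889·0.149/1.39×10^-6 = 9.53×10^4 → turbulent
ε/D = 1.0/149 = 0.00671
Haaland: f = 0.03408
h_f = f(L/D)V²/(2g) = 0.03408·(1410/0.149)·0.8889²/(2·9.81) = 12.99 m

h_f ≈ 13.0 m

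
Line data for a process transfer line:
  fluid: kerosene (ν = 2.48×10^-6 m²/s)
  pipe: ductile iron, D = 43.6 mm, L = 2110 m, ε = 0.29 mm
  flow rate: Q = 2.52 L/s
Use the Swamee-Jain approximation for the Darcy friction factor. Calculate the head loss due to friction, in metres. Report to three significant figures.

h_f ≈ 254 m

V = 4Q/(πD²) = 4·0.00252/(π·0.0436²) = 1.688 m/s
Re = VD/ν = 1.688·0.0436/2.48×10^-6 = 2.97×10^4 → turbulent
ε/D = 0.29/43.6 = 0.00665
Swamee-Jain: f = 0.03612
h_f = f(L/D)V²/(2g) = 0.03612·(2110/0.0436)·1.688²/(2·9.81) = 253.8 m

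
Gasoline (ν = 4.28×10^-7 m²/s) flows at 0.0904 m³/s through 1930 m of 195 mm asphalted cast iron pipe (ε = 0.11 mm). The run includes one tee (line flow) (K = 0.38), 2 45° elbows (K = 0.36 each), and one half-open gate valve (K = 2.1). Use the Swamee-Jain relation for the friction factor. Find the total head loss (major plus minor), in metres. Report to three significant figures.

V = 4Q/(πD²) = 3.027 m/s; V²/2g = 0.4670 m
Re = 1.38×10^6, ε/D = 5.64×10^-4 → f = 0.01758 (Swamee-Jain)
Major: h_f = f(L/D)·V²/2g = 0.01758·9897·0.4670 = 81.27 m
Minor: ΣK = 3.20; h_m = ΣK·V²/2g = 1.494 m
Total H_L = 81.27 + 1.494 = 82.77 m

H_L ≈ 82.8 m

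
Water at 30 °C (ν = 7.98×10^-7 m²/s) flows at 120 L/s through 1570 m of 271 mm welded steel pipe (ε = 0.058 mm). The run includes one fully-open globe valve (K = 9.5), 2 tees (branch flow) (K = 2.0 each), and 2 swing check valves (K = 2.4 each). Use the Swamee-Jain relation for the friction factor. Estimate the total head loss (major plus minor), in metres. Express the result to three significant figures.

V = 4Q/(πD²) = 2.080 m/s; V²/2g = 0.2206 m
Re = 7.07×10^5, ε/D = 2.14×10^-4 → f = 0.01524 (Swamee-Jain)
Major: h_f = f(L/D)·V²/2g = 0.01524·5793·0.2206 = 19.48 m
Minor: ΣK = 18.3; h_m = ΣK·V²/2g = 4.037 m
Total H_L = 19.48 + 4.037 = 23.51 m

H_L ≈ 23.5 m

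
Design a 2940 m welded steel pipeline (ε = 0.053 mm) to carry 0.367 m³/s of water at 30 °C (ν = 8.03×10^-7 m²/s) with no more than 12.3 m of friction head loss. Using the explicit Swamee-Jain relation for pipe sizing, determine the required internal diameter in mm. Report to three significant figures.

D ≈ 518 mm

Swamee-Jain (Type III): D = 0.66·[ε^1.25·(LQ²/(gh_f))^4.75 + ν·Q^9.4·(L/(gh_f))^5.2]^0.04
LQ²/(gh_f) = 3.282; L/(gh_f) = 24.37
Term 1 = ε^1.25·(…)^4.75 = 0.00128; Term 2 = ν·Q^9.4·(…)^5.2 = 0.00106
D = 0.66·(0.00128 + 0.00106)^0.04 = 0.5179 m = 518 mm
Check: V = 1.74 m/s, Re = 1.12×10^6, f = 0.01342, h_f = 11.8 m ≈ 12.3 m ✓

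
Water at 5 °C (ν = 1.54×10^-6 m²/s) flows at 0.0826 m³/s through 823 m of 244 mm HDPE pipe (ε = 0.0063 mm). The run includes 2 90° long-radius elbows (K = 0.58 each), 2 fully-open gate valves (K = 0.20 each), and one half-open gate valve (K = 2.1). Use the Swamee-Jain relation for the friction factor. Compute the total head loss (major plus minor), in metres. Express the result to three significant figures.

H_L ≈ 8.55 m

V = 4Q/(πD²) = 1.766 m/s; V²/2g = 0.1590 m
Re = 2.80×10^5, ε/D = 2.58×10^-5 → f = 0.01485 (Swamee-Jain)
Major: h_f = f(L/D)·V²/2g = 0.01485·3373·0.1590 = 7.966 m
Minor: ΣK = 3.66; h_m = ΣK·V²/2g = 0.5821 m
Total H_L = 7.966 + 0.5821 = 8.548 m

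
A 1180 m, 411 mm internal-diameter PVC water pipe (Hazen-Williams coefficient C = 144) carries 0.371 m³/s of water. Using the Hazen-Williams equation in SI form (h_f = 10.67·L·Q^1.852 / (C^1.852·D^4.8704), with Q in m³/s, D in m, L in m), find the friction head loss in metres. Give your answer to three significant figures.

h_f ≈ 15.3 m

h_f = 10.67·1180·0.371^1.852 / (144^1.852·0.411^4.8704) = 15.35 m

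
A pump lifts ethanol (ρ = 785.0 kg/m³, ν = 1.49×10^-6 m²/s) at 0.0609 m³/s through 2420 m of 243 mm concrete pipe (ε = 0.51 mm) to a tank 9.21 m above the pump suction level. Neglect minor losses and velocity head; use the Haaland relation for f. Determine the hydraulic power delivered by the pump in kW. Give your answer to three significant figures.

P_hyd ≈ 14.4 kW

V = 4Q/(πD²) = 1.313 m/s; Re = 2.14×10^5; ε/D = 0.00210; f = 0.02448
h_f = f(L/D)V²/2g = 21.43 m
Total head H = z + h_f = 9.21 + 21.43 = 30.64 m
P_hyd = ρgQH = 785.0·9.81·0.0609·30.64 = 14.37 kW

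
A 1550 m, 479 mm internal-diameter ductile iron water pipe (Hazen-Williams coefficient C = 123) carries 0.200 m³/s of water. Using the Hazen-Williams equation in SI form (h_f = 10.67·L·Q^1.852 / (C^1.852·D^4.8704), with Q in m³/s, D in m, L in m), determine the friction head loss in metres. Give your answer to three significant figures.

h_f ≈ 4.08 m

h_f = 10.67·1550·0.200^1.852 / (123^1.852·0.479^4.8704) = 4.077 m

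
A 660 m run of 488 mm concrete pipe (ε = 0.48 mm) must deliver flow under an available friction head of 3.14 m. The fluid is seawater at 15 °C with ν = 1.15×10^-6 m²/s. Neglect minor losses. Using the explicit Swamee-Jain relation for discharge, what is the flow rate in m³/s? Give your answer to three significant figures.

Swamee-Jain (Type II): Q = -0.965·√(gD⁵h_f/L)·ln[ε/(3.7D) + √(3.17ν²L/(gD³h_f))]
√(gD⁵h_f/L) = √(9.81·0.488⁵·3.14/660) = 0.03594
ε/(3.7D) = 2.66×10^-4; √(3.17ν²L/(gD³h_f)) = 2.78×10^-5
Q = -0.965·0.03594·ln(2.936×10^-4) = 0.2821 m³/s
Check: V = 1.51 m/s, Re = 6.40×10^5, f = 0.02014, h_f = 3.16 m ≈ 3.14 m ✓

Q ≈ 0.282 m³/s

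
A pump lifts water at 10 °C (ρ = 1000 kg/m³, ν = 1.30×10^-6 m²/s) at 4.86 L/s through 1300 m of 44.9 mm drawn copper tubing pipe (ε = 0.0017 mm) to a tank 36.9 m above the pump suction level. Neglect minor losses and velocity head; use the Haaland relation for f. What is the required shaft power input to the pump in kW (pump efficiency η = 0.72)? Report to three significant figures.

P_shaft ≈ 18.8 kW

V = 4Q/(πD²) = 3.069 m/s; Re = 1.06×10^5; ε/D = 3.79×10^-5; f = 0.01777
h_f = f(L/D)V²/2g = 247.0 m
Total head H = z + h_f = 36.9 + 247.0 = 283.9 m
P_hyd = ρgQH = 1000·9.81·0.00486·283.9 = 13.54 kW
P_shaft = P_hyd/η = 13.54/0.72 = 18.80 kW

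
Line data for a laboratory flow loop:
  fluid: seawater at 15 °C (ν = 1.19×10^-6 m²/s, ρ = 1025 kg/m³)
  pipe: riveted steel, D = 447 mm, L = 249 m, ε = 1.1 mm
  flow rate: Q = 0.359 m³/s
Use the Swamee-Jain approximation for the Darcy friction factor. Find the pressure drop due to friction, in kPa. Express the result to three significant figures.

V = 4Q/(πD²) = 4·0.359/(π·0.447²) = 2.288 m/s
Re = VD/ν = 2.288·0.447/1.19×10^-6 = 8.59×10^5 → turbulent
ε/D = 1.1/447 = 0.00246
Swamee-Jain: f = 0.02503
h_f = f(L/D)V²/(2g) = 0.02503·(249/0.447)·2.288²/(2·9.81) = 3.719 m
Δp = ρg·h_f = 1025·9.81·3.719 = 37.40 kPa

Δp ≈ 37.4 kPa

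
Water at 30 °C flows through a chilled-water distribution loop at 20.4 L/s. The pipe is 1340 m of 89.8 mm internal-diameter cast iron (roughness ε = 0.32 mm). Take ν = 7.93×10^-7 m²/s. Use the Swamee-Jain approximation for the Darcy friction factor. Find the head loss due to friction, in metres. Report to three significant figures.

h_f ≈ 220 m

V = 4Q/(πD²) = 4·0.0204/(π·0.0898²) = 3.221 m/s
Re = VD/ν = 3.221·0.0898/7.93×10^-7 = 3.65×10^5 → turbulent
ε/D = 0.32/89.8 = 0.00356
Swamee-Jain: f = 0.02794
h_f = f(L/D)V²/(2g) = 0.02794·(1340/0.0898)·3.221²/(2·9.81) = 220.4 m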